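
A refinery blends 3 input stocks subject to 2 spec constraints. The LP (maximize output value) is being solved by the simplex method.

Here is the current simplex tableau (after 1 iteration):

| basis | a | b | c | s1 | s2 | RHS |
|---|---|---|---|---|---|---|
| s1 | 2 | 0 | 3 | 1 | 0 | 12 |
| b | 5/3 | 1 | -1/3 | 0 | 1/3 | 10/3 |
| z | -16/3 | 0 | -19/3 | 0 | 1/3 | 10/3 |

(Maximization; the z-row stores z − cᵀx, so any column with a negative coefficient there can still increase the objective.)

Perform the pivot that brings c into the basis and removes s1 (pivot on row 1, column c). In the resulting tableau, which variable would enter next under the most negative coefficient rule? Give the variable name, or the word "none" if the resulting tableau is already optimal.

a

Pivot element 3. New z-row = old z-row − (-19/3)·(row 1/3).
Updated z-row coefficients: a: -10/9, b: 0, c: 0, s1: 19/9, s2: 1/3.
The most negative is -10/9 in column a, so a would enter next.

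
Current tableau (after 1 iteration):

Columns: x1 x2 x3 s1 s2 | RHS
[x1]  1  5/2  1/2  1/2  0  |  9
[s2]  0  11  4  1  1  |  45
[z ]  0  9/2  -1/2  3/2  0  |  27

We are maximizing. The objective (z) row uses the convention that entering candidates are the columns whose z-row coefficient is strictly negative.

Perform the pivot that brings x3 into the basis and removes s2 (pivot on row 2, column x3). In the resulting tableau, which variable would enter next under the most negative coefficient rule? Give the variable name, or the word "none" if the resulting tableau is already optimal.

Pivot element 4. New z-row = old z-row − (-1/2)·(row 2/4).
Updated z-row coefficients: x1: 0, x2: 47/8, x3: 0, s1: 13/8, s2: 1/8.
No coefficient is strictly negative; the tableau after this pivot is optimal.

none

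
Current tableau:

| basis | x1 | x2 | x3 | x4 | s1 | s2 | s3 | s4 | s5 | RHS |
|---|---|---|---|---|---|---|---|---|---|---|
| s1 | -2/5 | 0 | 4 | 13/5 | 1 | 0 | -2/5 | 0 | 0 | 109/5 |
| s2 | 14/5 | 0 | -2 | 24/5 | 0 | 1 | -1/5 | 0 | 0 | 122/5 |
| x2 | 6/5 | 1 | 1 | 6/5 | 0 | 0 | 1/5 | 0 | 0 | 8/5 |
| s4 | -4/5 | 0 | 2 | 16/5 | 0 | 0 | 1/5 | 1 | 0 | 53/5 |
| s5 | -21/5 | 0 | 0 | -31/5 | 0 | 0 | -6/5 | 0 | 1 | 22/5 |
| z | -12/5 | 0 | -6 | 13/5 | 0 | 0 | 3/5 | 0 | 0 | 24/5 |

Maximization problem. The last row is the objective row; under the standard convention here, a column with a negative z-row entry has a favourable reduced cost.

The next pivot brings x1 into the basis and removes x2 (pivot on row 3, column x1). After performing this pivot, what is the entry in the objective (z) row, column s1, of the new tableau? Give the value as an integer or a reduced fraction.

Pivot element is row 3, column x1: 6/5.
Normalize row 3: new (row 3, s1) = 0/(6/5) = 0.
z-row ← z-row − (-12/5)·(new row 3): 0 − (-12/5)·0 = 0.

0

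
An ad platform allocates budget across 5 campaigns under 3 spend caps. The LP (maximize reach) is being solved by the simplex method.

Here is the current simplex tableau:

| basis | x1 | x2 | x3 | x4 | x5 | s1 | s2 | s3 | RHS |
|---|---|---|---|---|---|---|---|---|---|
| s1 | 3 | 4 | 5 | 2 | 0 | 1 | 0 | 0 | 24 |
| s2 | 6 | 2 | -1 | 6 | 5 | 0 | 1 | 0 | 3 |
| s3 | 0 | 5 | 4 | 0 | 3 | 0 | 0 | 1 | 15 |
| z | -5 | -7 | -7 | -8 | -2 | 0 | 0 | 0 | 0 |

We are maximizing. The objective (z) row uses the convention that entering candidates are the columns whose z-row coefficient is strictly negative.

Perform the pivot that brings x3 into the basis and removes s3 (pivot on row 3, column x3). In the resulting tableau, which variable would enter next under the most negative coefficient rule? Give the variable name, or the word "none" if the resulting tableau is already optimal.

Pivot element 4. New z-row = old z-row − (-7)·(row 3/4).
Updated z-row coefficients: x1: -5, x2: 7/4, x3: 0, x4: -8, x5: 13/4, s1: 0, s2: 0, s3: 7/4.
The most negative is -8 in column x4, so x4 would enter next.

x4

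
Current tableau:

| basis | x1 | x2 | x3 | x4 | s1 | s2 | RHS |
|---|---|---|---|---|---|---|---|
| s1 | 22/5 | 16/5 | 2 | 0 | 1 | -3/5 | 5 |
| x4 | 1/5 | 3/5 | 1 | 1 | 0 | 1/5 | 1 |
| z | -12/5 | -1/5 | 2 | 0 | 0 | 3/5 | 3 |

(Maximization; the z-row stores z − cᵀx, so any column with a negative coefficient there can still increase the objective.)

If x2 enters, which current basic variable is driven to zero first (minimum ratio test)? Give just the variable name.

s1

Ratios: row 1 (s1): 5/(16/5) = 25/16; row 2 (x4): 1/(3/5) = 5/3.
Minimum ratio 25/16 is in the s1 row, so s1 leaves.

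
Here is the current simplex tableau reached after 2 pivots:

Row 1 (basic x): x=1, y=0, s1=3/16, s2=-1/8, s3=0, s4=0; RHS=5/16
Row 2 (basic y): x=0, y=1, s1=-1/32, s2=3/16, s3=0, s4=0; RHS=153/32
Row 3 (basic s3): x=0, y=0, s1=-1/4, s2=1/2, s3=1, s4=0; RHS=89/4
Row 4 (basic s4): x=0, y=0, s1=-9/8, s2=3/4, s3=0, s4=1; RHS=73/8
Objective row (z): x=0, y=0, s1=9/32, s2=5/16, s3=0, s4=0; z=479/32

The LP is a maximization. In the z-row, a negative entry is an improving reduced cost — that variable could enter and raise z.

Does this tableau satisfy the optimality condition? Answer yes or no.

yes

No objective-row coefficient is strictly negative, so no entering variable exists; the tableau is optimal.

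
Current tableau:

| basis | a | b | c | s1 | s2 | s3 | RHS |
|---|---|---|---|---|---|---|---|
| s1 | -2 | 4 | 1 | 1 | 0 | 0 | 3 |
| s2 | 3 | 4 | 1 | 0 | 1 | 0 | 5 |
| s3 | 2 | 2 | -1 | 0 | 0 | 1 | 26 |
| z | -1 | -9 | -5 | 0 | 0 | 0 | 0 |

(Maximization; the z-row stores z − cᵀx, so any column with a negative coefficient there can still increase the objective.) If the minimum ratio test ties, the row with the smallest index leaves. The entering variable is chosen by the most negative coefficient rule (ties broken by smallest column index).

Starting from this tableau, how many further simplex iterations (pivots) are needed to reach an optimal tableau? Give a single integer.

pivot: b in, s1 out → z = 27/4
pivot: a in, s2 out → z = 179/20
pivot: c in, b out → z = 97/5
No improving column remains; optimal.

3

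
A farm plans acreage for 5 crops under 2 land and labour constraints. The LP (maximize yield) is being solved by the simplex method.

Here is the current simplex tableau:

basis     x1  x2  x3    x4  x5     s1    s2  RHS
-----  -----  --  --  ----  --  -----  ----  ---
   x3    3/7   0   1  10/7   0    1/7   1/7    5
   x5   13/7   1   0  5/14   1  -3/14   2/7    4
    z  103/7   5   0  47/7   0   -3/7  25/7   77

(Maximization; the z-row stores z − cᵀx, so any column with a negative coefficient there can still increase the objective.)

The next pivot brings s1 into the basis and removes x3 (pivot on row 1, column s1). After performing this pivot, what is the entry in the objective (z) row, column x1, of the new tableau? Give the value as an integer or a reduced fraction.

16

Pivot element is row 1, column s1: 1/7.
Normalize row 1: new (row 1, x1) = (3/7)/(1/7) = 3.
z-row ← z-row − (-3/7)·(new row 1): 103/7 − (-3/7)·3 = 16.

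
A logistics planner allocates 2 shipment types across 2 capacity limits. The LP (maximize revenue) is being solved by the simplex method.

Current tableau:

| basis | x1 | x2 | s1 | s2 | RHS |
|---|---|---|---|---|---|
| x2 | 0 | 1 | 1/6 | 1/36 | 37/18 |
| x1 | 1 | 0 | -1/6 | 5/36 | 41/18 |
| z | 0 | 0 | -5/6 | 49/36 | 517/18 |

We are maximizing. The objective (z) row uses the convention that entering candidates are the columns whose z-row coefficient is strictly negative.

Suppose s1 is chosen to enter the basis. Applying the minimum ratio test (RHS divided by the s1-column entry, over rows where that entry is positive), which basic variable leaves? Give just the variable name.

Ratios: row 1 (x2): (37/18)/(1/6) = 37/3; row 2 (x1): entry -1/6 ≤ 0, skip.
Minimum ratio 37/3 is in the x2 row, so x2 leaves.

x2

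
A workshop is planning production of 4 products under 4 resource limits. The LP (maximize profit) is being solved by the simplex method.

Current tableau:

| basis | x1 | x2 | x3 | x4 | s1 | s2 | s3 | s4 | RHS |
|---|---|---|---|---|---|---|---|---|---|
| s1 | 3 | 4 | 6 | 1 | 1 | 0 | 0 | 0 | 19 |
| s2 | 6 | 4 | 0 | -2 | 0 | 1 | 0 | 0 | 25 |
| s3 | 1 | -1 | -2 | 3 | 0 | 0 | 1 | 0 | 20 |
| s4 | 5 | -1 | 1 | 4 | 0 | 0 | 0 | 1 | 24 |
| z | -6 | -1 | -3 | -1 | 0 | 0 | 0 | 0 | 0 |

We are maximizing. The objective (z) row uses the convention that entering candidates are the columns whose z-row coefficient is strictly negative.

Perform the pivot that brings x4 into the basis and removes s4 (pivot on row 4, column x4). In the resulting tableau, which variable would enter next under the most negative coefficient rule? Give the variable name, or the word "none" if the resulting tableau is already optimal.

x1

Pivot element 4. New z-row = old z-row − (-1)·(row 4/4).
Updated z-row coefficients: x1: -19/4, x2: -5/4, x3: -11/4, x4: 0, s1: 0, s2: 0, s3: 0, s4: 1/4.
The most negative is -19/4 in column x1, so x1 would enter next.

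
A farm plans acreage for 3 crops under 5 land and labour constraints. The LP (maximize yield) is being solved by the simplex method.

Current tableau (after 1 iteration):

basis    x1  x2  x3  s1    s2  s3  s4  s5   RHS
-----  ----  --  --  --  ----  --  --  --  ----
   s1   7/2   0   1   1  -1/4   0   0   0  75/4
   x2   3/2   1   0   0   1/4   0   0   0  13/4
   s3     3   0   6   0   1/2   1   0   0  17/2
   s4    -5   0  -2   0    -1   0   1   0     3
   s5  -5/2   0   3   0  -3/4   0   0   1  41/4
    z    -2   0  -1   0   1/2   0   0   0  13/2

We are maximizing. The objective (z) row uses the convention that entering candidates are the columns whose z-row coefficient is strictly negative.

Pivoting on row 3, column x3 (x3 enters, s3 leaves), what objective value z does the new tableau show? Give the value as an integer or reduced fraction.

Minimum ratio for x3: (17/2)/6 = 17/12.
z changes by −(z-row coeff of x3)·ratio = −(-1)·(17/12) = 17/12.
New z = 13/2 + (17/12) = 95/12.

95/12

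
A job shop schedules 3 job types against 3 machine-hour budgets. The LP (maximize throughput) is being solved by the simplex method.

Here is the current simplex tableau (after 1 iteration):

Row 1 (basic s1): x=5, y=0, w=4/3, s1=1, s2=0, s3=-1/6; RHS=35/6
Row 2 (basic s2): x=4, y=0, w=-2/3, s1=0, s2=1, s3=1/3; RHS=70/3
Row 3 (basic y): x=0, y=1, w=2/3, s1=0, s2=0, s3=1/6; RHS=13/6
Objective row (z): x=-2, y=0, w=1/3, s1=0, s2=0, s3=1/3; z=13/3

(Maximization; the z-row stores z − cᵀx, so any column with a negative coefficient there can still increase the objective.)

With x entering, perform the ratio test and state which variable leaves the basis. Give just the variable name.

Ratios: row 1 (s1): (35/6)/5 = 7/6; row 2 (s2): (70/3)/4 = 35/6; row 3 (y): entry 0 ≤ 0, skip.
Minimum ratio 7/6 is in the s1 row, so s1 leaves.

s1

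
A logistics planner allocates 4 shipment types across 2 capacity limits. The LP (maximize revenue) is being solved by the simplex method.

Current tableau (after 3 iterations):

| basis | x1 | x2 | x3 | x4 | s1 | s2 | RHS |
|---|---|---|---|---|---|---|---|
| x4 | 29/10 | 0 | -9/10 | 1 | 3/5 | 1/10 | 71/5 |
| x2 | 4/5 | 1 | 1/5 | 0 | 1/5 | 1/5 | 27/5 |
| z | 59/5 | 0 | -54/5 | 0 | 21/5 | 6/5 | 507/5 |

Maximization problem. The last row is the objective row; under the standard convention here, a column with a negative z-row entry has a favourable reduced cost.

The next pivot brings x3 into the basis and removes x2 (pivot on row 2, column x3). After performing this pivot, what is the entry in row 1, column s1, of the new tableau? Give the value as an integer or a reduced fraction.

3/2

Pivot element is row 2, column x3: 1/5.
Normalize row 2: new (row 2, s1) = (1/5)/(1/5) = 1.
row 1 ← row 1 − (-9/10)·(new row 2): 3/5 − (-9/10)·1 = 3/2.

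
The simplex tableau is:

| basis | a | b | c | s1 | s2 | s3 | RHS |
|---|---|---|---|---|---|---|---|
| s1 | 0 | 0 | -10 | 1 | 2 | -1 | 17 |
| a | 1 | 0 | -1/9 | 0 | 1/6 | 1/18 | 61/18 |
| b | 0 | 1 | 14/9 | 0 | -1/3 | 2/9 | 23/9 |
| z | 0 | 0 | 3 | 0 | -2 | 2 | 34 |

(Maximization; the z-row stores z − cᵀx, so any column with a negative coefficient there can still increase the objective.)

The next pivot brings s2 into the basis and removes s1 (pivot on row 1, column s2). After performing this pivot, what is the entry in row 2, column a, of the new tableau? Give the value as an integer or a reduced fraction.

Pivot element is row 1, column s2: 2.
Normalize row 1: new (row 1, a) = 0/2 = 0.
row 2 ← row 2 − (1/6)·(new row 1): 1 − (1/6)·0 = 1.

1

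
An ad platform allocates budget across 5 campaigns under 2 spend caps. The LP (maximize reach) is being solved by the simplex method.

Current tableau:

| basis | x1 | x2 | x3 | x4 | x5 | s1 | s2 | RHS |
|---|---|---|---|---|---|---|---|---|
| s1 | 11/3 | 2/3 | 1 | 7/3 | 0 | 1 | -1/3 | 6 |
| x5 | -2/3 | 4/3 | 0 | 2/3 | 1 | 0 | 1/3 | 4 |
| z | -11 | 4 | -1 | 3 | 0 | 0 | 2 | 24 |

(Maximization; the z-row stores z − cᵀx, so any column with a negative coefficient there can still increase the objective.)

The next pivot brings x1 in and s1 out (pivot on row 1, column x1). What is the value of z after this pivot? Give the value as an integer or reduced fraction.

42

Minimum ratio for x1: 6/(11/3) = 18/11.
z changes by −(z-row coeff of x1)·ratio = −(-11)·(18/11) = 18.
New z = 24 + 18 = 42.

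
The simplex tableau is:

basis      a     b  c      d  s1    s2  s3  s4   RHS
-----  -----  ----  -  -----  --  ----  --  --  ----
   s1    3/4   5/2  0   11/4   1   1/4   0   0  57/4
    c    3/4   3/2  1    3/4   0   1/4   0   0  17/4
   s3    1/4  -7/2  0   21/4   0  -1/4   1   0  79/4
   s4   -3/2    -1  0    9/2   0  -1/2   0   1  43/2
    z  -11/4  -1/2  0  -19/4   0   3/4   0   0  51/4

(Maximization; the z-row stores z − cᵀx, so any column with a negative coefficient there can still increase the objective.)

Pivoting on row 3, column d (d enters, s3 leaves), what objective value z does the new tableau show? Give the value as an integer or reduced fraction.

Minimum ratio for d: (79/4)/(21/4) = 79/21.
z changes by −(z-row coeff of d)·ratio = −(-19/4)·(79/21) = 1501/84.
New z = 51/4 + (1501/84) = 643/21.

643/21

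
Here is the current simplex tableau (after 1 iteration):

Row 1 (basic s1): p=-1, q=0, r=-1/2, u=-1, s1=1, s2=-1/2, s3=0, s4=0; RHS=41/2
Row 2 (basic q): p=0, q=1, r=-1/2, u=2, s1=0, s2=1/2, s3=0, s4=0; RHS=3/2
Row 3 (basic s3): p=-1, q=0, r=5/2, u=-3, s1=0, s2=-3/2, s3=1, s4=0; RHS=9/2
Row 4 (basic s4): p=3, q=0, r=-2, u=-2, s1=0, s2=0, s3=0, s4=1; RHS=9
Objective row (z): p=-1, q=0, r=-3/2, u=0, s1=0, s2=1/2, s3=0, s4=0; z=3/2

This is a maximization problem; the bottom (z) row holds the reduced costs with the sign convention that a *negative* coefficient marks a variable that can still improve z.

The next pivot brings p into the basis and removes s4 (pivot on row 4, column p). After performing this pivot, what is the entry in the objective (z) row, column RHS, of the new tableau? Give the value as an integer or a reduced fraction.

9/2

Pivot element is row 4, column p: 3.
Normalize row 4: new (row 4, RHS) = 9/3 = 3.
z-row ← z-row − (-1)·(new row 4): 3/2 − (-1)·3 = 9/2.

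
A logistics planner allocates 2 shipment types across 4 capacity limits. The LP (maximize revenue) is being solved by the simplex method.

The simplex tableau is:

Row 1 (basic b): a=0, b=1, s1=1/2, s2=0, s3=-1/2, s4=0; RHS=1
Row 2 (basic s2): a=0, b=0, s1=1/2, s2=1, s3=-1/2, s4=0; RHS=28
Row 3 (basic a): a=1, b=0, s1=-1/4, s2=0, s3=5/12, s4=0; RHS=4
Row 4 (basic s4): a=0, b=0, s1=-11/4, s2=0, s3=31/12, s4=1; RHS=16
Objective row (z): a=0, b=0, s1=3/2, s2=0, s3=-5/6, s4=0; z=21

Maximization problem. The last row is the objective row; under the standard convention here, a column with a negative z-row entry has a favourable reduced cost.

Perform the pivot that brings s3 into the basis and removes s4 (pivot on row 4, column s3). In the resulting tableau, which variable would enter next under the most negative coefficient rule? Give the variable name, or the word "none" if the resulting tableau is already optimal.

Pivot element 31/12. New z-row = old z-row − (-5/6)·(row 4/(31/12)).
Updated z-row coefficients: a: 0, b: 0, s1: 19/31, s2: 0, s3: 0, s4: 10/31.
No coefficient is strictly negative; the tableau after this pivot is optimal.

none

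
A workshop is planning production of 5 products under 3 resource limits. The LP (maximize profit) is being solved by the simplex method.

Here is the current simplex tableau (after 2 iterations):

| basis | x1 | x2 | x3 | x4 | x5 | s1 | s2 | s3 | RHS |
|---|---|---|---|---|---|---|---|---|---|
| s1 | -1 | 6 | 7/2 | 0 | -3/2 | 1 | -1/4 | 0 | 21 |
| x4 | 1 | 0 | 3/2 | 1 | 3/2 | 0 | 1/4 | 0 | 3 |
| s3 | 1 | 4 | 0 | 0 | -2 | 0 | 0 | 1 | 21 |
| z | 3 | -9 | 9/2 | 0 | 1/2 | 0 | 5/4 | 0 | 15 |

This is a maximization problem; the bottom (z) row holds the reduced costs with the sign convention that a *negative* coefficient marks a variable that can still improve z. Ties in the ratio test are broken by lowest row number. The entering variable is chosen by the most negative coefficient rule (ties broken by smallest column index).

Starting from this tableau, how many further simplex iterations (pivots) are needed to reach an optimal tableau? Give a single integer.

2

pivot: x2 in, s1 out → z = 93/2
pivot: x5 in, x4 out → z = 50
No improving column remains; optimal.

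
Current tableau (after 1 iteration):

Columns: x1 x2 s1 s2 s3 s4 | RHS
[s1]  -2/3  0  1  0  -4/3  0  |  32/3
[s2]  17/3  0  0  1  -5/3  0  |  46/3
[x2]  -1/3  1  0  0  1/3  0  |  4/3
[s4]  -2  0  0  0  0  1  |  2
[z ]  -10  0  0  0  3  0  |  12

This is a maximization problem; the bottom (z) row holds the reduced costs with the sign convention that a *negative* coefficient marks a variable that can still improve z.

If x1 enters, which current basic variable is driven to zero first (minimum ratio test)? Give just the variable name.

s2

Ratios: row 1 (s1): entry -2/3 ≤ 0, skip; row 2 (s2): (46/3)/(17/3) = 46/17; row 3 (x2): entry -1/3 ≤ 0, skip; row 4 (s4): entry -2 ≤ 0, skip.
Minimum ratio 46/17 is in the s2 row, so s2 leaves.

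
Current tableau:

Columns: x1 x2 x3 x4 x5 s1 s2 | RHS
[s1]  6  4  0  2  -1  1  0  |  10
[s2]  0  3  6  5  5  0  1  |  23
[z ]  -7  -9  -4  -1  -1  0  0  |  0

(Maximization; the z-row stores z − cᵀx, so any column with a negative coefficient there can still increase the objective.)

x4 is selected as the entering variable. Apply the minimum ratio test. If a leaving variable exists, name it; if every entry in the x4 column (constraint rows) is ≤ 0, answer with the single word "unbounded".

Ratios: row 1 (s1): 10/2 = 5; row 2 (s2): 23/5 = 23/5.
Minimum ratio is in the s2 row, so s2 leaves.

s2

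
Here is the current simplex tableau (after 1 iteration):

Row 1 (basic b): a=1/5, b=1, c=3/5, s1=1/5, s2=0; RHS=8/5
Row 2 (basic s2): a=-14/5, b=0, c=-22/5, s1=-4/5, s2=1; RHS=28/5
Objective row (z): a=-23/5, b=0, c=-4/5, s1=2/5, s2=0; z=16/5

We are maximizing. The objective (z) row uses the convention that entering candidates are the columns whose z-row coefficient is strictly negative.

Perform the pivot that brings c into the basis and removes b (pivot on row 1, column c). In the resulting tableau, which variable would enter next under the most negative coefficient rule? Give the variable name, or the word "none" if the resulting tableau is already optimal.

Pivot element 3/5. New z-row = old z-row − (-4/5)·(row 1/(3/5)).
Updated z-row coefficients: a: -13/3, b: 4/3, c: 0, s1: 2/3, s2: 0.
The most negative is -13/3 in column a, so a would enter next.

a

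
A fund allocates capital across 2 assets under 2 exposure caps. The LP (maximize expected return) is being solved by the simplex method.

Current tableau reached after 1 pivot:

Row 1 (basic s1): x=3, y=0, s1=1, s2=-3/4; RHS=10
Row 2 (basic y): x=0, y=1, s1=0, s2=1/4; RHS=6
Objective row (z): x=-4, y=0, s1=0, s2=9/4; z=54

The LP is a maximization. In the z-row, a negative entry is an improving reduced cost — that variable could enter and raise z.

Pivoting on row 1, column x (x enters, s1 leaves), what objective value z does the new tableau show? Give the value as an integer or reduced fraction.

Minimum ratio for x: 10/3 = 10/3.
z changes by −(z-row coeff of x)·ratio = −(-4)·(10/3) = 40/3.
New z = 54 + (40/3) = 202/3.

202/3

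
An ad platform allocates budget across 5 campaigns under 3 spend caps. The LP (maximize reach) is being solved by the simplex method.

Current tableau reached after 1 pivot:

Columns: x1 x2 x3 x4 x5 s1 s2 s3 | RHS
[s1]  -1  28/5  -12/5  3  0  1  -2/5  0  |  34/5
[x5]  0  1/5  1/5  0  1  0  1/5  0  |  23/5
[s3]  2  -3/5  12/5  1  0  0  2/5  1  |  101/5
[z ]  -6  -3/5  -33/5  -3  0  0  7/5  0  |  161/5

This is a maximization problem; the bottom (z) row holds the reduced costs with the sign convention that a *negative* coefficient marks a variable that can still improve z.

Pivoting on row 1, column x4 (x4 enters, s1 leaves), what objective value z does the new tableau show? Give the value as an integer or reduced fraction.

39

Minimum ratio for x4: (34/5)/3 = 34/15.
z changes by −(z-row coeff of x4)·ratio = −(-3)·(34/15) = 34/5.
New z = 161/5 + (34/5) = 39.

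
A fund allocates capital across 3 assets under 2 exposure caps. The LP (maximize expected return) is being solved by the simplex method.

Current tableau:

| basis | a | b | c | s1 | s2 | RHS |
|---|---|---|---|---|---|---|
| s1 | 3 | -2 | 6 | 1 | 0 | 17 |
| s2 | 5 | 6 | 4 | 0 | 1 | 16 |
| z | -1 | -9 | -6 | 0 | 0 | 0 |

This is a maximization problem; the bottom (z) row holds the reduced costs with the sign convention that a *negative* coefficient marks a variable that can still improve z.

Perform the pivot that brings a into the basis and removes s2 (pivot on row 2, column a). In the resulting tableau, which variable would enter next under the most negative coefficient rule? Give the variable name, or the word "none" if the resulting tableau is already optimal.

Pivot element 5. New z-row = old z-row − (-1)·(row 2/5).
Updated z-row coefficients: a: 0, b: -39/5, c: -26/5, s1: 0, s2: 1/5.
The most negative is -39/5 in column b, so b would enter next.

b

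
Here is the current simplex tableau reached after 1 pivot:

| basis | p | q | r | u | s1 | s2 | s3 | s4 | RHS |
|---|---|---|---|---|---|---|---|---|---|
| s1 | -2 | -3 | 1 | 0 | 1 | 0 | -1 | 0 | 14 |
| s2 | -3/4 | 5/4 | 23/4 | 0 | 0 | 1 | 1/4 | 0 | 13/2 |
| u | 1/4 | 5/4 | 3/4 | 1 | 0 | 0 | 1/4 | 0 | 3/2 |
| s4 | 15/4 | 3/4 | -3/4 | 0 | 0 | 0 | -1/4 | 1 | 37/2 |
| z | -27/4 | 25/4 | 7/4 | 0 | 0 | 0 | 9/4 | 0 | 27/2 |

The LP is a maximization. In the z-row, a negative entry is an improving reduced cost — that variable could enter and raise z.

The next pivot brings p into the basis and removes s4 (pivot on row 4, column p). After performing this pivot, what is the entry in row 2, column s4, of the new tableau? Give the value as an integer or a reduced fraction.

Pivot element is row 4, column p: 15/4.
Normalize row 4: new (row 4, s4) = 1/(15/4) = 4/15.
row 2 ← row 2 − (-3/4)·(new row 4): 0 − (-3/4)·(4/15) = 1/5.

1/5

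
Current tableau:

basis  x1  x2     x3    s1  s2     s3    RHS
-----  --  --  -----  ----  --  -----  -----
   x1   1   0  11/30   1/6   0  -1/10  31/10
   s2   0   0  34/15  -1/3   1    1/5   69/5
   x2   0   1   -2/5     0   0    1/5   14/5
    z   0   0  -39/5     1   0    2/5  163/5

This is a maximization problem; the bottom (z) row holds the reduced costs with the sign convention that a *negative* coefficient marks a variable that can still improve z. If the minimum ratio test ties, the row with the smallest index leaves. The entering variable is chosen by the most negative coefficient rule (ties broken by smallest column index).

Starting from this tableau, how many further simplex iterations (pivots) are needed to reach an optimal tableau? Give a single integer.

2

pivot: x3 in, s2 out → z = 2723/34
pivot: s1 in, x1 out → z = 242/3
No improving column remains; optimal.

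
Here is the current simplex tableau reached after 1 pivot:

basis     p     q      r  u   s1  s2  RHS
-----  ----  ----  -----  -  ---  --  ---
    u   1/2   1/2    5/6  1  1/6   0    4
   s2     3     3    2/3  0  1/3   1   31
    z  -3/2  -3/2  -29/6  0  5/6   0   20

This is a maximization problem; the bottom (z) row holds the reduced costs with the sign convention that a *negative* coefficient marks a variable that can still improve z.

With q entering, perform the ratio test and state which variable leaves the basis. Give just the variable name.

u

Ratios: row 1 (u): 4/(1/2) = 8; row 2 (s2): 31/3 = 31/3.
Minimum ratio 8 is in the u row, so u leaves.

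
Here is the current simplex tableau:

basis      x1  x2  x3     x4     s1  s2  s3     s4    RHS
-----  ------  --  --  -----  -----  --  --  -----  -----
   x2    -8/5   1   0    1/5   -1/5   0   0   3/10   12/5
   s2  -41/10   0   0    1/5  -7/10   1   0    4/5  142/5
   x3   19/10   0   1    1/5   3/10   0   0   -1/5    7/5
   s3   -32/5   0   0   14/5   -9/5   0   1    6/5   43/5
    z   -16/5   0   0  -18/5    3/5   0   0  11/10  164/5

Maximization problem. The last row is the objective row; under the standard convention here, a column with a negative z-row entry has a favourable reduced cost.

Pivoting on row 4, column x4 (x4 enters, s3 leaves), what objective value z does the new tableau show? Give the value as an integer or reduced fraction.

307/7

Minimum ratio for x4: (43/5)/(14/5) = 43/14.
z changes by −(z-row coeff of x4)·ratio = −(-18/5)·(43/14) = 387/35.
New z = 164/5 + (387/35) = 307/7.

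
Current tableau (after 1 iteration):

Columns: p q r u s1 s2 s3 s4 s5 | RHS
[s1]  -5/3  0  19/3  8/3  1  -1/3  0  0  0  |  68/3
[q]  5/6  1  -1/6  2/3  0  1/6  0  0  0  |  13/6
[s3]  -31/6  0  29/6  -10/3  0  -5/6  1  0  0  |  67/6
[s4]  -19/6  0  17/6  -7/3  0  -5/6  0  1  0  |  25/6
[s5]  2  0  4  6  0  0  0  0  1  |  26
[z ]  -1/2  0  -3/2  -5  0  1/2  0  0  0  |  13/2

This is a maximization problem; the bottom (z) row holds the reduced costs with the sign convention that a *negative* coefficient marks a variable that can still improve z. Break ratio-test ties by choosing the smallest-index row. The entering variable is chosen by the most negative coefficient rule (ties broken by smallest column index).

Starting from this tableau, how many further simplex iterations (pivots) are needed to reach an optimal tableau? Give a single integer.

pivot: u in, q out → z = 91/4
pivot: r in, s5 out → z = 26
No improving column remains; optimal.

2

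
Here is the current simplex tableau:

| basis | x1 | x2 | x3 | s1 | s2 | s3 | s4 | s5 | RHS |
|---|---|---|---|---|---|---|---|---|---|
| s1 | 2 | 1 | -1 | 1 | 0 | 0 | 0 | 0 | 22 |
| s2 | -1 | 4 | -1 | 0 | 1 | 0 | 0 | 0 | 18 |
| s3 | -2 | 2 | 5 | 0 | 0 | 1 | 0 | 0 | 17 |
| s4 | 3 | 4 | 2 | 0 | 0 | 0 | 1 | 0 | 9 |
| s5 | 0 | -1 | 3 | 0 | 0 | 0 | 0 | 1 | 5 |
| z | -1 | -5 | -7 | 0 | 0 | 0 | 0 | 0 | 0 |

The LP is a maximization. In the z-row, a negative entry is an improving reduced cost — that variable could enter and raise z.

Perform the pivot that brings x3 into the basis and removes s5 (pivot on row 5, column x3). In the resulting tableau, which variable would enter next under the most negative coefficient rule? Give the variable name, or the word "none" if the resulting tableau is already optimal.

Pivot element 3. New z-row = old z-row − (-7)·(row 5/3).
Updated z-row coefficients: x1: -1, x2: -22/3, x3: 0, s1: 0, s2: 0, s3: 0, s4: 0, s5: 7/3.
The most negative is -22/3 in column x2, so x2 would enter next.

x2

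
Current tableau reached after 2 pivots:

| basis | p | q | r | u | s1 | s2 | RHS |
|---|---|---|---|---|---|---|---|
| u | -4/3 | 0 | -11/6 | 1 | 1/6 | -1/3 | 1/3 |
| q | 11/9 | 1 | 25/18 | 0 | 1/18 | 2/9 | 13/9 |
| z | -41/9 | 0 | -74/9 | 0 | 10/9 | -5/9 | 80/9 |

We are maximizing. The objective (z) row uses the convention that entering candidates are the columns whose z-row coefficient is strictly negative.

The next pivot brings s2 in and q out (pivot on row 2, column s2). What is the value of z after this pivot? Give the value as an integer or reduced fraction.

25/2

Minimum ratio for s2: (13/9)/(2/9) = 13/2.
z changes by −(z-row coeff of s2)·ratio = −(-5/9)·(13/2) = 65/18.
New z = 80/9 + (65/18) = 25/2.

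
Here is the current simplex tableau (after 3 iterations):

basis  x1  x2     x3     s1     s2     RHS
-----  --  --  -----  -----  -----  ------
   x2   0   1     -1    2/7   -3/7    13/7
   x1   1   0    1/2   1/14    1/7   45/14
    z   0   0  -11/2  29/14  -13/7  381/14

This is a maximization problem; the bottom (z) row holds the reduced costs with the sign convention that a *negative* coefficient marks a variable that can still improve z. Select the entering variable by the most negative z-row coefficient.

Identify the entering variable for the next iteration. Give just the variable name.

Objective-row coefficients: x1: 0, x2: 0, x3: -11/2, s1: 29/14, s2: -13/7.
The most negative is -11/2 in column x3, so x3 enters.

x3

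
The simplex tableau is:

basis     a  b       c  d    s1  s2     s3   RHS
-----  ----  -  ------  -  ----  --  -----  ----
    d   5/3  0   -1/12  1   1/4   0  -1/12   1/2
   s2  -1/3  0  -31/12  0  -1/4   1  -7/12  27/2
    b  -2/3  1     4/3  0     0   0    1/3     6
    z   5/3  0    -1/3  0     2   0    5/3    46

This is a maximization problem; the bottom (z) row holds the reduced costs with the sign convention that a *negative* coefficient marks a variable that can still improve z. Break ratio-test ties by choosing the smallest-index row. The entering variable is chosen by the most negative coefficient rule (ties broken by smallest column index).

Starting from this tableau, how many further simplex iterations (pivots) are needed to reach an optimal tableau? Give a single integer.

1

pivot: c in, b out → z = 95/2
No improving column remains; optimal.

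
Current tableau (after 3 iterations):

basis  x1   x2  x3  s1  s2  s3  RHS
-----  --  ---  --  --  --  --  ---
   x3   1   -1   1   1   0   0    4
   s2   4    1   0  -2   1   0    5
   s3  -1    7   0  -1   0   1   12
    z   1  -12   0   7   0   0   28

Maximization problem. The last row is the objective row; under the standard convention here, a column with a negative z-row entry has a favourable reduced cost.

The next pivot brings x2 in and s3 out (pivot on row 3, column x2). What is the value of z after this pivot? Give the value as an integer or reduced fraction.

Minimum ratio for x2: 12/7 = 12/7.
z changes by −(z-row coeff of x2)·ratio = −(-12)·(12/7) = 144/7.
New z = 28 + (144/7) = 340/7.

340/7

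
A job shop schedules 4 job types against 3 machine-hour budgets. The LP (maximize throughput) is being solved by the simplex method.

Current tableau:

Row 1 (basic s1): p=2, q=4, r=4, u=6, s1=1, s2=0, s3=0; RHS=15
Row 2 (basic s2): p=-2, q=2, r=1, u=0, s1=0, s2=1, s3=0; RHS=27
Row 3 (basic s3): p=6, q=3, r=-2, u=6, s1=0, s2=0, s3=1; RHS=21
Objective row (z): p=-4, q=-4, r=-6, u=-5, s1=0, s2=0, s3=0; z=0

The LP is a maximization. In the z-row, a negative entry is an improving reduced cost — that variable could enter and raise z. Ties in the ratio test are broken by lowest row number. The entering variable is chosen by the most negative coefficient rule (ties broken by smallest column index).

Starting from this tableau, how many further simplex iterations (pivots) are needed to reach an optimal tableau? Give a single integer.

pivot: r in, s1 out → z = 45/2
pivot: p in, s3 out → z = 186/7
No improving column remains; optimal.

2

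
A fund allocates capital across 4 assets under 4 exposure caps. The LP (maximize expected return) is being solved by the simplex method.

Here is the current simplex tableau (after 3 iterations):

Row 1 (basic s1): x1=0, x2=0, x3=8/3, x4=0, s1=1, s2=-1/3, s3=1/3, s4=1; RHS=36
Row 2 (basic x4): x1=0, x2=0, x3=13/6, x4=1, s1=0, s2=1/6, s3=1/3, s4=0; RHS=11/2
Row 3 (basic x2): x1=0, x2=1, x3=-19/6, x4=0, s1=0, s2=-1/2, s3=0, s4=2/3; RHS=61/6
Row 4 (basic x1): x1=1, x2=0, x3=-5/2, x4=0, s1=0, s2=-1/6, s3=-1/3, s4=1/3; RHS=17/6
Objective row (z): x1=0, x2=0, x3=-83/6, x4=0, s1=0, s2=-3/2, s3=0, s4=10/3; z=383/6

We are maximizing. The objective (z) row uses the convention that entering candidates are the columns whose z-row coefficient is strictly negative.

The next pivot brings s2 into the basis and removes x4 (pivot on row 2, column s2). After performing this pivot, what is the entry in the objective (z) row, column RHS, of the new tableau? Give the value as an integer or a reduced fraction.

Pivot element is row 2, column s2: 1/6.
Normalize row 2: new (row 2, RHS) = (11/2)/(1/6) = 33.
z-row ← z-row − (-3/2)·(new row 2): 383/6 − (-3/2)·33 = 340/3.

340/3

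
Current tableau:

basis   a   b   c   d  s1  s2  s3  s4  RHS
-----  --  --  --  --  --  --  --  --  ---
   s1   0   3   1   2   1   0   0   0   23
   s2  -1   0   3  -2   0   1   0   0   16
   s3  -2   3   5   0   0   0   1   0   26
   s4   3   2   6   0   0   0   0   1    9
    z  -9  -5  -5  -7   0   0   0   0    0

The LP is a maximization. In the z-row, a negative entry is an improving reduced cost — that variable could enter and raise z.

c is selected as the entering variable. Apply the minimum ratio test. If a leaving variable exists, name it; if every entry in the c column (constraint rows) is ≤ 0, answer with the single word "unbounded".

s4

Ratios: row 1 (s1): 23/1 = 23; row 2 (s2): 16/3 = 16/3; row 3 (s3): 26/5 = 26/5; row 4 (s4): 9/6 = 3/2.
Minimum ratio is in the s4 row, so s4 leaves.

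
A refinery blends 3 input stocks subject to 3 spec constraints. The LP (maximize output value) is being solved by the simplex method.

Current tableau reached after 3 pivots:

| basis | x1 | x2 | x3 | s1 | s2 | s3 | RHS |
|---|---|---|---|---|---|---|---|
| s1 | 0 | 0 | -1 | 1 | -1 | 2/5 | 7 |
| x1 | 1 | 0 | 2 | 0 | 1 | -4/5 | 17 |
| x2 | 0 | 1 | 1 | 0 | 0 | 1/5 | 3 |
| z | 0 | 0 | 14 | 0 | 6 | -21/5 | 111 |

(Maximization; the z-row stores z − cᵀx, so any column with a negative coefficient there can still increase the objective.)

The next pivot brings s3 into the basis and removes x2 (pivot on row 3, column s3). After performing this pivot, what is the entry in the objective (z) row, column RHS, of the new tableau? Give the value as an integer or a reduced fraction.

174

Pivot element is row 3, column s3: 1/5.
Normalize row 3: new (row 3, RHS) = 3/(1/5) = 15.
z-row ← z-row − (-21/5)·(new row 3): 111 − (-21/5)·15 = 174.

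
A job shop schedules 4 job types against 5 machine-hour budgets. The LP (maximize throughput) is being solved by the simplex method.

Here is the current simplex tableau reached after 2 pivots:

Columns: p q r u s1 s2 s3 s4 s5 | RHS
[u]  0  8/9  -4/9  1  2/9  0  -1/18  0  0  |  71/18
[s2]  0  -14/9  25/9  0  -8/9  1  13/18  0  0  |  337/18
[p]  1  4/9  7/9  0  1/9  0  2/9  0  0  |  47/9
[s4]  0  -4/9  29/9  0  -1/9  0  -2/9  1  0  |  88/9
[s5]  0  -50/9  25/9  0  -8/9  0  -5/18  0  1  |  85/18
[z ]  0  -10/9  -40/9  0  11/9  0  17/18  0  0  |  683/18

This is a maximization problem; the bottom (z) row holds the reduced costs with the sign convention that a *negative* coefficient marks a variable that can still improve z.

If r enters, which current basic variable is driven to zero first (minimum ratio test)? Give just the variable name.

s5

Ratios: row 1 (u): entry -4/9 ≤ 0, skip; row 2 (s2): (337/18)/(25/9) = 337/50; row 3 (p): (47/9)/(7/9) = 47/7; row 4 (s4): (88/9)/(29/9) = 88/29; row 5 (s5): (85/18)/(25/9) = 17/10.
Minimum ratio 17/10 is in the s5 row, so s5 leaves.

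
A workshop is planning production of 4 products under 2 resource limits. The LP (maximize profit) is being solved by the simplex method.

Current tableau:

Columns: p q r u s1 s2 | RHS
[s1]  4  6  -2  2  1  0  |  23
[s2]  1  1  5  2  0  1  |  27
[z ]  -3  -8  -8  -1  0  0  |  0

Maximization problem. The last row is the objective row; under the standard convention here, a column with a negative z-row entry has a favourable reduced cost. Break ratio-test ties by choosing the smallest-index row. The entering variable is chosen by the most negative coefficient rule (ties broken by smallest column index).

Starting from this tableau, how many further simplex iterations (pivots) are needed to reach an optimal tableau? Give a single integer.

2

pivot: q in, s1 out → z = 92/3
pivot: r in, s2 out → z = 77
No improving column remains; optimal.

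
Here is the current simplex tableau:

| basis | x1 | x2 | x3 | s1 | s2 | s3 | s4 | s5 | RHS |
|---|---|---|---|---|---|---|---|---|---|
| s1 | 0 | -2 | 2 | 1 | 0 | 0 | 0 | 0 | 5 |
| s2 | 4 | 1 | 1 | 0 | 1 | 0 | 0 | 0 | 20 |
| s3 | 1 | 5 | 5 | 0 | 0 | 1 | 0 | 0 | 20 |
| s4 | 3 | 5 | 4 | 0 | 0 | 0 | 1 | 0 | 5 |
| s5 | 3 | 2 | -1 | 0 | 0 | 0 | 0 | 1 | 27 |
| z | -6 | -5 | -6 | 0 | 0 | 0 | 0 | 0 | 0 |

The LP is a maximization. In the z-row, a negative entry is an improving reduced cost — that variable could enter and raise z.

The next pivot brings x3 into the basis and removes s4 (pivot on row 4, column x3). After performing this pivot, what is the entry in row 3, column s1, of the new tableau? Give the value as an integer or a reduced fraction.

0

Pivot element is row 4, column x3: 4.
Normalize row 4: new (row 4, s1) = 0/4 = 0.
row 3 ← row 3 − 5·(new row 4): 0 − 5·0 = 0.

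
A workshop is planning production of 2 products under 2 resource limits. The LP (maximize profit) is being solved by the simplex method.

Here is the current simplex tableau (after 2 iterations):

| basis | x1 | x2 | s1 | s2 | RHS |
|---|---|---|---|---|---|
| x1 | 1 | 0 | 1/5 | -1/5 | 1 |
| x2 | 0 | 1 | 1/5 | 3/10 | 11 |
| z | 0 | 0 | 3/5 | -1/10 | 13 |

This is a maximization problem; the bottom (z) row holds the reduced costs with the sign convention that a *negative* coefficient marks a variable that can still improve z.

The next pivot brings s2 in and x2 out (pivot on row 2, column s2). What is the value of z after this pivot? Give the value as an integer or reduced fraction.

Minimum ratio for s2: 11/(3/10) = 110/3.
z changes by −(z-row coeff of s2)·ratio = −(-1/10)·(110/3) = 11/3.
New z = 13 + (11/3) = 50/3.

50/3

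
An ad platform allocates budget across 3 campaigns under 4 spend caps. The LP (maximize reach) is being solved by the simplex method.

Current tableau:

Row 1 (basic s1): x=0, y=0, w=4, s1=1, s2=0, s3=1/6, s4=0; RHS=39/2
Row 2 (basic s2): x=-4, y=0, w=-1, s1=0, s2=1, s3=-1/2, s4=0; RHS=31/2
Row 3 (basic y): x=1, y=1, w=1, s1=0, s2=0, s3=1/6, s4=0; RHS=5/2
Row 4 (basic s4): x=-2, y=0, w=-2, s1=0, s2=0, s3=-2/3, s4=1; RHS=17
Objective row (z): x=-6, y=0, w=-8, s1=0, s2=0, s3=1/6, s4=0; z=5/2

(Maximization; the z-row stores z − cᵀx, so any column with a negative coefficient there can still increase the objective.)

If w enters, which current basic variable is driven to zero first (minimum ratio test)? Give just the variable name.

y

Ratios: row 1 (s1): (39/2)/4 = 39/8; row 2 (s2): entry -1 ≤ 0, skip; row 3 (y): (5/2)/1 = 5/2; row 4 (s4): entry -2 ≤ 0, skip.
Minimum ratio 5/2 is in the y row, so y leaves.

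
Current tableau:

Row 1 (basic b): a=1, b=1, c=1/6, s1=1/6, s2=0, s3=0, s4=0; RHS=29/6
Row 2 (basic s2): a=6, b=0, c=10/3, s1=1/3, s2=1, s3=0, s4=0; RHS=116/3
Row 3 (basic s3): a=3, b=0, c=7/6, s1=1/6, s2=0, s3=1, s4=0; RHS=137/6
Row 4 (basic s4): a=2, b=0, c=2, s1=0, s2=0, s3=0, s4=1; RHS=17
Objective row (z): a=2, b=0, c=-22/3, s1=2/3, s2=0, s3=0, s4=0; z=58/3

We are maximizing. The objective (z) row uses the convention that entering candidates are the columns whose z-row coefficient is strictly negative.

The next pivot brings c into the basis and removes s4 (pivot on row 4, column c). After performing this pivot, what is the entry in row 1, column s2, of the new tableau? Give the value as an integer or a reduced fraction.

Pivot element is row 4, column c: 2.
Normalize row 4: new (row 4, s2) = 0/2 = 0.
row 1 ← row 1 − (1/6)·(new row 4): 0 − (1/6)·0 = 0.

0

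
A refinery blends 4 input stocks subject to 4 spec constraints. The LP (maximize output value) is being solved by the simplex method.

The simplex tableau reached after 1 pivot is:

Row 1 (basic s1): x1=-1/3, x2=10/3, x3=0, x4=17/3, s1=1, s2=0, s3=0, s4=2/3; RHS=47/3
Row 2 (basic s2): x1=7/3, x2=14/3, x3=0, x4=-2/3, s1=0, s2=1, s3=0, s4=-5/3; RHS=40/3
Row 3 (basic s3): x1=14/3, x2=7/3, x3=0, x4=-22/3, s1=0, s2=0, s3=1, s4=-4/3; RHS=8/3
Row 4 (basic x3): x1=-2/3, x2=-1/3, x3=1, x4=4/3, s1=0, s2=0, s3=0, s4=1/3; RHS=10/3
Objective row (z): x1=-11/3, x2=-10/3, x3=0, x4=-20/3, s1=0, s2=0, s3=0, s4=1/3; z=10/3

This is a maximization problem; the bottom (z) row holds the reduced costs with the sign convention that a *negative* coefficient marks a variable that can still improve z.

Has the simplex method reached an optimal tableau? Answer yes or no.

Column x1 has objective-row coefficient -11/3, which is negative; an improving pivot exists, so not yet optimal.

no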